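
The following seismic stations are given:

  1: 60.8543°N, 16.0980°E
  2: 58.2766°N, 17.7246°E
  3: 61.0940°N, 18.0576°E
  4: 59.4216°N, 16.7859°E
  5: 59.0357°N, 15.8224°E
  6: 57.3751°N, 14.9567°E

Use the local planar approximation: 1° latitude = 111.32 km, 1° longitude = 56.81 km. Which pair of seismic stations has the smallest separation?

4 and 5

Pairwise distances:
1–2: 301.4617 km
1–3: 114.4781 km
1–4: 164.2062 km
1–5: 203.0511 km
1–6: 392.6941 km
2–3: 314.2030 km
2–4: 138.1674 km
2–5: 137.1808 km
2–6: 186.5393 km
3–4: 199.6979 km
3–5: 261.9635 km
3–6: 449.9101 km
4–5: 69.5809 km
4–6: 250.3977 km
5–6: 191.2882 km
Closest pair: 4–5 at 69.5809 km.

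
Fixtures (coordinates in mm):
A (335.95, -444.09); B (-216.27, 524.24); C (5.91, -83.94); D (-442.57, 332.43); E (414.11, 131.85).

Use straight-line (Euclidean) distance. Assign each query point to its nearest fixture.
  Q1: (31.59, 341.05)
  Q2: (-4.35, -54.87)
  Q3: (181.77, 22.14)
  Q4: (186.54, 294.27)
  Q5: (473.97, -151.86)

Q1→B; Q2→C; Q3→C; Q4→E; Q5→E

Q1 at (31.59, 341.05):
  A: √((304.36)² + (-785.14)²) = √(92635.0096 + 616444.8196) = 842.07 mm
  B: √((-247.86)² + (183.19)²) = √(61434.5796 + 33558.5761) = 308.21 mm
  C: √((-25.68)² + (-424.99)²) = √(659.4624 + 180616.5001) = 425.77 mm
  D: √((-474.16)² + (-8.62)²) = √(224827.7056 + 74.3044) = 474.24 mm
  E: √((382.52)² + (-209.20)²) = √(146321.5504 + 43764.6400) = 435.99 mm
  → nearest: B (308.21 mm)
Q2 at (-4.35, -54.87):
  A: √((340.30)² + (-389.22)²) = √(115804.0900 + 151492.2084) = 517.01 mm
  B: √((-211.92)² + (579.11)²) = √(44910.0864 + 335368.3921) = 616.67 mm
  C: √((10.26)² + (-29.07)²) = √(105.2676 + 845.0649) = 30.83 mm
  D: √((-438.22)² + (387.30)²) = √(192036.7684 + 150001.2900) = 584.84 mm
  E: √((418.46)² + (186.72)²) = √(175108.7716 + 34864.3584) = 458.23 mm
  → nearest: C (30.83 mm)
Q3 at (181.77, 22.14):
  A: √((154.18)² + (-466.23)²) = √(23771.4724 + 217370.4129) = 491.06 mm
  B: √((-398.04)² + (502.10)²) = √(158435.8416 + 252104.4100) = 640.73 mm
  C: √((-175.86)² + (-106.08)²) = √(30926.7396 + 11252.9664) = 205.38 mm
  D: √((-624.34)² + (310.29)²) = √(389800.4356 + 96279.8841) = 697.19 mm
  E: √((232.34)² + (109.71)²) = √(53981.8756 + 12036.2841) = 256.94 mm
  → nearest: C (205.38 mm)
Q4 at (186.54, 294.27):
  A: √((149.41)² + (-738.36)²) = √(22323.3481 + 545175.4896) = 753.33 mm
  B: √((-402.81)² + (229.97)²) = √(162255.8961 + 52886.2009) = 463.83 mm
  C: √((-180.63)² + (-378.21)²) = √(32627.1969 + 143042.8041) = 419.13 mm
  D: √((-629.11)² + (38.16)²) = √(395779.3921 + 1456.1856) = 630.27 mm
  E: √((227.57)² + (-162.42)²) = √(51788.1049 + 26380.2564) = 279.59 mm
  → nearest: E (279.59 mm)
Q5 at (473.97, -151.86):
  A: √((-138.02)² + (-292.23)²) = √(19049.5204 + 85398.3729) = 323.18 mm
  B: √((-690.24)² + (676.10)²) = √(476431.2576 + 457111.2100) = 966.20 mm
  C: √((-468.06)² + (67.92)²) = √(219080.1636 + 4613.1264) = 472.96 mm
  D: √((-916.54)² + (484.29)²) = √(840045.5716 + 234536.8041) = 1036.62 mm
  E: √((-59.86)² + (283.71)²) = √(3583.2196 + 80491.3641) = 289.96 mm
  → nearest: E (289.96 mm)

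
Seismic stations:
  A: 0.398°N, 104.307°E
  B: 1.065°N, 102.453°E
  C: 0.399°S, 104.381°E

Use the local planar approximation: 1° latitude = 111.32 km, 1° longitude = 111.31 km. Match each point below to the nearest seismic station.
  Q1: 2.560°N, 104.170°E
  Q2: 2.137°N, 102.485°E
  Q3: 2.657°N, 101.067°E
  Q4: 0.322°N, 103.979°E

Q1→A; Q2→B; Q3→B; Q4→A

Q1 at 2.560°N, 104.170°E:
  A: √((-2.162·111.32)² + (0.137·111.31)²) = √(57923.89726 + 232.54634) = 241.156 km
  B: √((-1.495·111.32)² + (-1.717·111.31)²) = √(27696.74807 + 36526.57537) = 253.423 km
  C: √((-2.959·111.32)² + (0.211·111.31)²) = √(108501.64576 + 551.61145) = 330.232 km
  → nearest: A (241.156 km)
Q2 at 2.137°N, 102.485°E:
  A: √((-1.739·111.32)² + (1.822·111.31)²) = √(37475.33807 + 41130.60624) = 280.368 km
  B: √((-1.072·111.32)² + (-0.032·111.31)²) = √(14240.85177 + 12.68727) = 119.388 km
  C: √((-2.536·111.32)² + (1.896·111.31)²) = √(79697.53585 + 44539.46863) = 352.473 km
  → nearest: B (119.388 km)
Q3 at 2.657°N, 101.067°E:
  A: √((-2.259·111.32)² + (3.240·111.31)²) = √(63238.10643 + 130064.38325) = 439.662 km
  B: √((-1.592·111.32)² + (1.386·111.31)²) = √(31407.43880 + 23800.97927) = 234.965 km
  C: √((-3.056·111.32)² + (3.314·111.31)²) = √(115731.90320 + 136073.44300) = 501.802 km
  → nearest: B (234.965 km)
Q4 at 0.322°N, 103.979°E:
  A: √((0.076·111.32)² + (0.328·111.31)²) = √(71.57701 + 1332.95673) = 37.477 km
  B: √((0.743·111.32)² + (-1.526·111.31)²) = √(6841.06982 + 28852.10026) = 188.926 km
  C: √((-0.721·111.32)² + (0.402·111.31)²) = √(6441.94370 + 2002.26000) = 91.892 km
  → nearest: A (37.477 km)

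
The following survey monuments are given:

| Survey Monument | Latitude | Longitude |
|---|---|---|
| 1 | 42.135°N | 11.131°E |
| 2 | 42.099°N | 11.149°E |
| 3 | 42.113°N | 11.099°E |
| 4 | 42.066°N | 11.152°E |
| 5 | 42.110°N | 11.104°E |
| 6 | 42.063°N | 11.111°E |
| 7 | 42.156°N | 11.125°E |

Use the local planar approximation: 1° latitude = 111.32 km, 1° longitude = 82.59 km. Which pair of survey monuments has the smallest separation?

3 and 5

Pairwise distances:
1–2: 4.274 km
1–3: 3.603 km
1–4: 7.874 km
1–5: 3.566 km
1–6: 8.183 km
1–7: 2.390 km
2–3: 4.414 km
2–4: 3.682 km
2–5: 3.913 km
2–6: 5.090 km
2–7: 6.648 km
3–4: 6.822 km
3–5: 0.531 km
3–6: 5.654 km
3–7: 5.246 km
4–5: 6.301 km
4–6: 3.403 km
4–7: 10.264 km
5–6: 5.264 km
5–7: 5.406 km
6–7: 10.417 km
Closest pair: 3–5 at 0.531 km.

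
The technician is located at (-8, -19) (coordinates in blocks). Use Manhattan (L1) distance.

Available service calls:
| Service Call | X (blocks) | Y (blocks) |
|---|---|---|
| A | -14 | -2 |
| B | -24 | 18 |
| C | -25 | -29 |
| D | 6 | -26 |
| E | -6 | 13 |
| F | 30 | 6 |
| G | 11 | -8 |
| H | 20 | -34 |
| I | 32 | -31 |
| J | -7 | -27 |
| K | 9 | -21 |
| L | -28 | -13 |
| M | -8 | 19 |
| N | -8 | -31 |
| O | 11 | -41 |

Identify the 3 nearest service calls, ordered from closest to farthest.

J, N, K

Distances from (-8, -19):
A: |-6| + |17| = 6 + 17 = 23 blocks
B: |-16| + |37| = 16 + 37 = 53 blocks
C: |-17| + |-10| = 17 + 10 = 27 blocks
D: |14| + |-7| = 14 + 7 = 21 blocks
E: |2| + |32| = 2 + 32 = 34 blocks
F: |38| + |25| = 38 + 25 = 63 blocks
G: |19| + |11| = 19 + 11 = 30 blocks
H: |28| + |-15| = 28 + 15 = 43 blocks
I: |40| + |-12| = 40 + 12 = 52 blocks
J: |1| + |-8| = 1 + 8 = 9 blocks
K: |17| + |-2| = 17 + 2 = 19 blocks
L: |-20| + |6| = 20 + 6 = 26 blocks
M: |0| + |38| = 0 + 38 = 38 blocks
N: |0| + |-12| = 0 + 12 = 12 blocks
O: |19| + |-22| = 19 + 22 = 41 blocks
Sorted: J (9 blocks) < N (12 blocks) < K (19 blocks) < D (21 blocks) < A (23 blocks) < …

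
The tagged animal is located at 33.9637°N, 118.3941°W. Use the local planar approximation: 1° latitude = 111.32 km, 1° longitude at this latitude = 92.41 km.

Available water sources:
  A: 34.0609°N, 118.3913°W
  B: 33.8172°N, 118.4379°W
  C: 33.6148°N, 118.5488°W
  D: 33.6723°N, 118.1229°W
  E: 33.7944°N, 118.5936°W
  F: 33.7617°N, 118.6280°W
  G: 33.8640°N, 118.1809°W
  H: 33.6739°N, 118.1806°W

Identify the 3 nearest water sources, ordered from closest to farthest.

Distances from 33.9637°N, 118.3941°W:
A: 10.8234 km
B: 16.8032 km
C: 41.3870 km
D: 40.9921 km
E: 26.3641 km
F: 31.1905 km
G: 22.6128 km
H: 37.8153 km
Sorted: A (10.8234 km) < B (16.8032 km) < G (22.6128 km) < E (26.3641 km) < F (31.1905 km) < …

A, B, G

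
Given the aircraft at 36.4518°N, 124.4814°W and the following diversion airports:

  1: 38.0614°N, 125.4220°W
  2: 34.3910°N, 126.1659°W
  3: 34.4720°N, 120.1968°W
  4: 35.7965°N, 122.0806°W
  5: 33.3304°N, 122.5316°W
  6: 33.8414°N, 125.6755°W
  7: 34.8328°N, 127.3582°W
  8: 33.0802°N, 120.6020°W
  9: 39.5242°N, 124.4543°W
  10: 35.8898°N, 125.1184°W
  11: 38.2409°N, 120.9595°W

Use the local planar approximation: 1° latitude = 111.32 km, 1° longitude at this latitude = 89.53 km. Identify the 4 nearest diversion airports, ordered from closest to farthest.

Distances from 36.4518°N, 124.4814°W:
1: √((1.6096·111.32)² + (-0.9406·89.53)²) = √(32105.713218 + 7091.647133) = 197.9832 km
2: √((-2.0608·111.32)² + (-1.6845·89.53)²) = √(52628.147921 + 22744.646932) = 274.5411 km
3: √((-1.9798·111.32)² + (4.2846·89.53)²) = √(48572.340984 + 147149.142594) = 442.4042 km
4: √((-0.6553·111.32)² + (2.4008·89.53)²) = √(5321.410120 + 46200.761498) = 226.9850 km
5: √((-3.1214·111.32)² + (1.9498·89.53)²) = √(120738.353023 + 30473.146609) = 388.8592 km
6: √((-2.6104·111.32)² + (-1.1941·89.53)²) = √(84442.390019 + 11429.271928) = 309.6315 km
7: √((-1.6190·111.32)² + (-2.8768·89.53)²) = √(32481.800365 + 66337.104148) = 314.3547 km
8: √((-3.3716·111.32)² + (3.8794·89.53)²) = √(140869.990610 + 120633.045432) = 511.3737 km
9: √((3.0724·111.32)² + (0.0271·89.53)²) = √(116977.384895 + 5.886752) = 342.0282 km
10: √((-0.5620·111.32)² + (-0.6370·89.53)²) = √(3913.983824 + 3252.490477) = 84.6550 km
11: √((1.7891·111.32)² + (3.5219·89.53)²) = √(39665.746019 + 99423.995081) = 372.9474 km
Sorted: 10 (84.6550 km) < 1 (197.9832 km) < 4 (226.9850 km) < 2 (274.5411 km) < 6 (309.6315 km) < 7 (314.3547 km) < …

10, 1, 4, 2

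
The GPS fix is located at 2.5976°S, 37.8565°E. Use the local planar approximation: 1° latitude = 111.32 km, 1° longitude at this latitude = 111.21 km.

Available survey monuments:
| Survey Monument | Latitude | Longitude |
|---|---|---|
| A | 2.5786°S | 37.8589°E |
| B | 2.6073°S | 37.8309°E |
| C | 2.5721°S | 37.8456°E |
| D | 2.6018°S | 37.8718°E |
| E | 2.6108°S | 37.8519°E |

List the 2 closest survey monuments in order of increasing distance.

E, D

Distances from 2.5976°S, 37.8565°E:
A: √((0.0190·111.32)² + (0.0024·111.21)²) = √(4.473563 + 0.071238) = 2.1319 km
B: √((-0.0097·111.32)² + (-0.0256·111.21)²) = √(1.165977 + 8.105272) = 3.0449 km
C: √((0.0255·111.32)² + (-0.0109·111.21)²) = √(8.057991 + 1.469402) = 3.0866 km
D: √((-0.0042·111.32)² + (0.0153·111.21)²) = √(0.218597 + 2.895146) = 1.7646 km
E: √((-0.0132·111.32)² + (-0.0046·111.21)²) = √(2.159207 + 0.261700) = 1.5559 km
Sorted: E (1.5559 km) < D (1.7646 km) < A (2.1319 km) < B (3.0449 km) < …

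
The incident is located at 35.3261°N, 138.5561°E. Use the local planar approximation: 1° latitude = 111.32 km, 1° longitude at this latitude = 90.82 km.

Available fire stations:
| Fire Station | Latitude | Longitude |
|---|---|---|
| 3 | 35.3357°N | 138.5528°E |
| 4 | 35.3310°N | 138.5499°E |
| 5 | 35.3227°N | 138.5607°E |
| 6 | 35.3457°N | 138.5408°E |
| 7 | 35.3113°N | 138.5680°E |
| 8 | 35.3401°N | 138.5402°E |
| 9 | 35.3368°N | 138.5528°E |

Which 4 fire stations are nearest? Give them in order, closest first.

Distances from 35.3261°N, 138.5561°E:
3: √((0.0096·111.32)² + (-0.0033·90.82)²) = √(1.142060 + 0.089824) = 1.1099 km
4: √((0.0049·111.32)² + (-0.0062·90.82)²) = √(0.297535 + 0.317064) = 0.7840 km
5: √((-0.0034·111.32)² + (0.0046·90.82)²) = √(0.143253 + 0.174533) = 0.5637 km
6: √((0.0196·111.32)² + (-0.0153·90.82)²) = √(4.760565 + 1.930838) = 2.5868 km
7: √((-0.0148·111.32)² + (0.0119·90.82)²) = √(2.714375 + 1.168038) = 1.9704 km
8: √((0.0140·111.32)² + (-0.0159·90.82)²) = √(2.428860 + 2.085246) = 2.1246 km
9: √((0.0107·111.32)² + (-0.0033·90.82)²) = √(1.418776 + 0.089824) = 1.2283 km
Sorted: 5 (0.5637 km) < 4 (0.7840 km) < 3 (1.1099 km) < 9 (1.2283 km) < 7 (1.9704 km) < 8 (2.1246 km) < …

5, 4, 3, 9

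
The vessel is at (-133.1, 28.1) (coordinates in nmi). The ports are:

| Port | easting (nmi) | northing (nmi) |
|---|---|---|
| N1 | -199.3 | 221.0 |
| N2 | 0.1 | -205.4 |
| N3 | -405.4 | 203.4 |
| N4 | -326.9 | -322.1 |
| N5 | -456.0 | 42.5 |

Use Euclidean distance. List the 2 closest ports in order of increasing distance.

Distances from (-133.1, 28.1):
N1: √((-66.2)² + (192.9)²) = √(4382.440 + 37210.410) = 203.9 nmi
N2: √((133.2)² + (-233.5)²) = √(17742.240 + 54522.250) = 268.8 nmi
N3: √((-272.3)² + (175.3)²) = √(74147.290 + 30730.090) = 323.8 nmi
N4: √((-193.8)² + (-350.2)²) = √(37558.440 + 122640.040) = 400.2 nmi
N5: √((-322.9)² + (14.4)²) = √(104264.410 + 207.360) = 323.2 nmi
Sorted: N1 (203.9 nmi) < N2 (268.8 nmi) < N5 (323.2 nmi) < N3 (323.8 nmi) < …

N1, N2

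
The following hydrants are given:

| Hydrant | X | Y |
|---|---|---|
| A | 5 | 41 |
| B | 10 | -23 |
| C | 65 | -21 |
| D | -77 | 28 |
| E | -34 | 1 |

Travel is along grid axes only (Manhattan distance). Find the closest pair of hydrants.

Pairwise distances:
A–B: 69
A–C: 122
A–D: 95
A–E: 79
B–C: 57
B–D: 138
B–E: 68
C–D: 191
C–E: 121
D–E: 70
Closest pair: B–C at 57.

B and C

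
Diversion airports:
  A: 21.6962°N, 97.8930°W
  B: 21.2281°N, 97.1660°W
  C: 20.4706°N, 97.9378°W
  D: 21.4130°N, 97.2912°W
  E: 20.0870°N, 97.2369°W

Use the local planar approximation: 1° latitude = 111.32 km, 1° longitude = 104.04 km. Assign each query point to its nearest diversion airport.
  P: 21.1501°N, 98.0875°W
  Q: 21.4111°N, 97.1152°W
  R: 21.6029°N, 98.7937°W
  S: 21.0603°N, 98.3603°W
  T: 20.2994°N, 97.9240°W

P at 21.1501°N, 98.0875°W:
  A: √((0.5461·111.32)² + (0.1945·104.04)²) = √(3695.649270 + 409.486792) = 64.0713 km
  B: √((0.0780·111.32)² + (0.9215·104.04)²) = √(75.393794 + 9191.605285) = 96.2653 km
  C: √((-0.6795·111.32)² + (0.1497·104.04)²) = √(5721.703087 + 242.574021) = 77.2287 km
  D: √((0.2629·111.32)² + (0.7963·104.04)²) = √(856.500395 + 6863.634025) = 87.8643 km
  E: √((-1.0631·111.32)² + (0.8506·104.04)²) = √(14005.371449 + 7831.617061) = 147.7734 km
  → nearest: A (64.0713 km)
Q at 21.4111°N, 97.1152°W:
  A: √((0.2851·111.32)² + (-0.7778·104.04)²) = √(1007.258242 + 6548.420579) = 86.9234 km
  B: √((-0.1830·111.32)² + (-0.0508·104.04)²) = √(415.000457 + 27.933677) = 21.0460 km
  C: √((-0.9405·111.32)² + (-0.8226·104.04)²) = √(10961.348737 + 7324.501924) = 135.2252 km
  D: √((0.0019·111.32)² + (-0.1760·104.04)²) = √(0.044736 + 335.294186) = 18.3123 km
  E: √((-1.3241·111.32)² + (-0.1217·104.04)²) = √(21726.409779 + 160.317837) = 147.9416 km
  → nearest: D (18.3123 km)
R at 21.6029°N, 98.7937°W:
  A: √((0.0933·111.32)² + (0.9007·104.04)²) = √(107.872236 + 8781.344445) = 94.2826 km
  B: √((-0.3748·111.32)² + (1.6277·104.04)²) = √(1740.786699 + 28678.036556) = 174.4099 km
  C: √((-1.1323·111.32)² + (0.8559·104.04)²) = √(15888.006541 + 7929.517096) = 154.3293 km
  D: √((-0.1899·111.32)² + (1.5025·104.04)²) = √(446.885563 + 24435.973664) = 157.7430 km
  E: √((-1.5159·111.32)² + (1.5568·104.04)²) = √(28476.558450 + 26234.109860) = 233.9031 km
  → nearest: A (94.2826 km)
S at 21.0603°N, 98.3603°W:
  A: √((0.6359·111.32)² + (0.4673·104.04)²) = √(5010.995876 + 2363.699423) = 85.8760 km
  B: √((0.1678·111.32)² + (1.1943·104.04)²) = √(348.923571 + 15439.298067) = 125.6512 km
  C: √((-0.5897·111.32)² + (0.4225·104.04)²) = √(4309.319066 + 1932.209058) = 79.0033 km
  D: √((0.3527·111.32)² + (1.0691·104.04)²) = √(1541.548932 + 12371.926924) = 117.9554 km
  E: √((-0.9733·111.32)² + (1.1234·104.04)²) = √(11739.236230 + 13660.592178) = 159.3732 km
  → nearest: C (79.0033 km)
T at 20.2994°N, 97.9240°W:
  A: √((1.3968·111.32)² + (0.0310·104.04)²) = √(24177.692404 + 10.402173) = 155.5252 km
  B: √((0.9287·111.32)² + (0.7580·104.04)²) = √(10688.020704 + 6219.265516) = 130.0280 km
  C: √((0.1712·111.32)² + (-0.0138·104.04)²) = √(363.206754 + 2.061384) = 19.1120 km
  D: √((1.1136·111.32)² + (0.6328·104.04)²) = √(15367.557255 + 4334.446312) = 140.3638 km
  E: √((-0.2124·111.32)² + (0.6871·104.04)²) = √(559.056138 + 5110.231611) = 75.2947 km
  → nearest: C (19.1120 km)

P→A; Q→D; R→A; S→C; T→C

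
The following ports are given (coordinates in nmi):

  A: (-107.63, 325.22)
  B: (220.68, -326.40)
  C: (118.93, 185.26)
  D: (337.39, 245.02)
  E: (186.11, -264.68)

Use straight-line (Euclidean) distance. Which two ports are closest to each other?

B and E

Pairwise distances:
B–E: 70.74 nmi
C–D: 226.49 nmi
A–C: 266.30 nmi
A–D: 452.19 nmi
C–E: 454.93 nmi
B–C: 521.68 nmi
D–E: 531.68 nmi
B–D: 583.22 nmi
A–E: 658.99 nmi
A–B: 729.65 nmi
Closest pair: B–E at 70.74 nmi.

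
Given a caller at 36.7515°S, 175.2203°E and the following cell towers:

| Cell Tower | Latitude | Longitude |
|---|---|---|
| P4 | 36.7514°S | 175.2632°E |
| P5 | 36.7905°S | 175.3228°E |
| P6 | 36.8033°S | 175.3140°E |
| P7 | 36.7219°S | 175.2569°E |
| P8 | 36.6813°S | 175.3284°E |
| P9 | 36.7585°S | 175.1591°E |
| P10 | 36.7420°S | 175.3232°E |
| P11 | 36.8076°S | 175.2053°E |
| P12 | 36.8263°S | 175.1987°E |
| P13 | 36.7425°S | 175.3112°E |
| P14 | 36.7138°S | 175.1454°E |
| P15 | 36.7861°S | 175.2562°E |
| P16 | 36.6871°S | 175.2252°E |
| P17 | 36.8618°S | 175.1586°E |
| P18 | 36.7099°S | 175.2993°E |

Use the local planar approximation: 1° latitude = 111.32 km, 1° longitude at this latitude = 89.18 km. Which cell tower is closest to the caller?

P4

Distances from 36.7515°S, 175.2203°E:
P4: √((0.0001·111.32)² + (0.0429·89.18)²) = √(0.000124 + 14.636914) = 3.8258 km
P5: √((-0.0390·111.32)² + (0.1025·89.18)²) = √(18.848449 + 83.556967) = 10.1196 km
P6: √((-0.0518·111.32)² + (0.0937·89.18)²) = √(33.251092 + 69.825510) = 10.1527 km
P7: √((0.0296·111.32)² + (0.0366·89.18)²) = √(10.857499 + 10.653618) = 4.6380 km
P8: √((0.0702·111.32)² + (0.1081·89.18)²) = √(61.068973 + 92.936502) = 12.4099 km
P9: √((-0.0070·111.32)² + (-0.0612·89.18)²) = √(0.607215 + 29.787755) = 5.5132 km
P10: √((0.0095·111.32)² + (0.1029·89.18)²) = √(1.118391 + 84.210391) = 9.2374 km
P11: √((-0.0561·111.32)² + (-0.0150·89.18)²) = √(39.000674 + 1.789441) = 6.3867 km
P12: √((-0.0748·111.32)² + (-0.0216·89.18)²) = √(69.334532 + 3.710585) = 8.5466 km
P13: √((0.0090·111.32)² + (0.0909·89.18)²) = √(1.003764 + 65.714726) = 8.1681 km
P14: √((0.0377·111.32)² + (-0.0749·89.18)²) = √(17.612828 + 44.616816) = 7.8886 km
P15: √((-0.0346·111.32)² + (0.0359·89.18)²) = √(14.835377 + 10.249999) = 5.0085 km
P16: √((0.0644·111.32)² + (0.0049·89.18)²) = √(51.394676 + 0.190953) = 7.1823 km
P17: √((-0.1103·111.32)² + (-0.0617·89.18)²) = √(150.763920 + 30.276472) = 13.4551 km
P18: √((0.0416·111.32)² + (0.0790·89.18)²) = √(21.445346 + 49.635125) = 8.4309 km
Minimum: P4 at 3.8258 km.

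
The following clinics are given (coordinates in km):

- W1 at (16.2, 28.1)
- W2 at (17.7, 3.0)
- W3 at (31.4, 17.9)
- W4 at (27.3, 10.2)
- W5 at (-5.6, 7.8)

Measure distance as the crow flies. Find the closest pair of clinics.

Pairwise distances:
W1–W2: √((1.5)² + (-25.1)²) = √(2.250 + 630.010) = 25.1 km
W1–W3: √((15.2)² + (-10.2)²) = √(231.040 + 104.040) = 18.3 km
W1–W4: √((11.1)² + (-17.9)²) = √(123.210 + 320.410) = 21.1 km
W1–W5: √((-21.8)² + (-20.3)²) = √(475.240 + 412.090) = 29.8 km
W2–W3: √((13.7)² + (14.9)²) = √(187.690 + 222.010) = 20.2 km
W2–W4: √((9.6)² + (7.2)²) = √(92.160 + 51.840) = 12.0 km
W2–W5: √((-23.3)² + (4.8)²) = √(542.890 + 23.040) = 23.8 km
W3–W4: √((-4.1)² + (-7.7)²) = √(16.810 + 59.290) = 8.7 km
W3–W5: √((-37.0)² + (-10.1)²) = √(1369.000 + 102.010) = 38.4 km
W4–W5: √((-32.9)² + (-2.4)²) = √(1082.410 + 5.760) = 33.0 km
Closest pair: W3–W4 at 8.7 km.

W3 and W4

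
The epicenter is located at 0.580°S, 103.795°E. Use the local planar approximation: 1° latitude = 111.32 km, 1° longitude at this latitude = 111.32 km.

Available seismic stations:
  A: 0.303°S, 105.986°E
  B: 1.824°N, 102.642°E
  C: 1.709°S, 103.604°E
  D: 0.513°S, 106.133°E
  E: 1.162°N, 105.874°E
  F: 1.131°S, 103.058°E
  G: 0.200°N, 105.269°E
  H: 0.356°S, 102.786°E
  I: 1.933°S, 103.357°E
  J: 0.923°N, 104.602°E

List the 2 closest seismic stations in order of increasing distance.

Distances from 0.580°S, 103.795°E:
A: √((0.277·111.32)² + (2.191·111.32)²) = √(950.83669 + 59488.24414) = 245.844 km
B: √((2.404·111.32)² + (-1.153·111.32)²) = √(71616.86763 + 16474.22564) = 296.801 km
C: √((-1.129·111.32)² + (-0.191·111.32)²) = √(15795.53278 + 452.07775) = 127.466 km
D: √((0.067·111.32)² + (2.338·111.32)²) = √(55.62833 + 67738.47404) = 260.373 km
E: √((1.742·111.32)² + (2.079·111.32)²) = √(37604.74921 + 53561.82596) = 301.938 km
F: √((-0.551·111.32)² + (-0.737·111.32)²) = √(3762.26682 + 6731.02760) = 102.437 km
G: √((0.780·111.32)² + (1.474·111.32)²) = √(7539.37944 + 26924.11038) = 185.643 km
H: √((0.224·111.32)² + (-1.009·111.32)²) = √(621.78814 + 12616.20473) = 115.056 km
I: √((-1.353·111.32)² + (-0.438·111.32)²) = √(22685.16741 + 2377.35817) = 158.311 km
J: √((1.503·111.32)² + (0.807·111.32)²) = √(27993.96121 + 8070.37035) = 189.906 km
Sorted: F (102.437 km) < H (115.056 km) < C (127.466 km) < I (158.311 km) < …

F, H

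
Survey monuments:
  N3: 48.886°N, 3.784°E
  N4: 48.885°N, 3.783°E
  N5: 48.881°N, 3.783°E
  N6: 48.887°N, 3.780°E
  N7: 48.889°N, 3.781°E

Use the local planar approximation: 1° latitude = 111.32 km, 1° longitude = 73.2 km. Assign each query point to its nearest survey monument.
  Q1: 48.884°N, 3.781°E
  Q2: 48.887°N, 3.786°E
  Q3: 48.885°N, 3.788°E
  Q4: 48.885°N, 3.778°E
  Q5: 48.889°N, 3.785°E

Q1→N4; Q2→N3; Q3→N3; Q4→N6; Q5→N7

Q1 at 48.884°N, 3.781°E:
  N3: √((0.002·111.32)² + (0.003·73.2)²) = √(0.04956857 + 0.04822416) = 0.312718 km
  N4: √((0.001·111.32)² + (0.002·73.2)²) = √(0.01239214 + 0.02143296) = 0.183916 km
  N5: √((-0.003·111.32)² + (0.002·73.2)²) = √(0.11152928 + 0.02143296) = 0.364640 km
  N6: √((0.003·111.32)² + (-0.001·73.2)²) = √(0.11152928 + 0.00535824) = 0.341888 km
  N7: √((0.005·111.32)² + (0.000·73.2)²) = √(0.30980356 + 0.00000000) = 0.556600 km
  → nearest: N4 (0.183916 km)
Q2 at 48.887°N, 3.786°E:
  N3: √((-0.001·111.32)² + (-0.002·73.2)²) = √(0.01239214 + 0.02143296) = 0.183916 km
  N4: √((-0.002·111.32)² + (-0.003·73.2)²) = √(0.04956857 + 0.04822416) = 0.312718 km
  N5: √((-0.006·111.32)² + (-0.003·73.2)²) = √(0.44611713 + 0.04822416) = 0.703094 km
  N6: √((0.000·111.32)² + (-0.006·73.2)²) = √(0.00000000 + 0.19289664) = 0.439200 km
  N7: √((0.002·111.32)² + (-0.005·73.2)²) = √(0.04956857 + 0.13395600) = 0.428398 km
  → nearest: N3 (0.183916 km)
Q3 at 48.885°N, 3.788°E:
  N3: √((0.001·111.32)² + (-0.004·73.2)²) = √(0.01239214 + 0.08573184) = 0.313247 km
  N4: √((0.000·111.32)² + (-0.005·73.2)²) = √(0.00000000 + 0.13395600) = 0.366000 km
  N5: √((-0.004·111.32)² + (-0.005·73.2)²) = √(0.19827428 + 0.13395600) = 0.576394 km
  N6: √((0.002·111.32)² + (-0.008·73.2)²) = √(0.04956857 + 0.34292736) = 0.626495 km
  N7: √((0.004·111.32)² + (-0.007·73.2)²) = √(0.19827428 + 0.26255376) = 0.678843 km
  → nearest: N3 (0.313247 km)
Q4 at 48.885°N, 3.778°E:
  N3: √((0.001·111.32)² + (0.006·73.2)²) = √(0.01239214 + 0.19289664) = 0.453088 km
  N4: √((0.000·111.32)² + (0.005·73.2)²) = √(0.00000000 + 0.13395600) = 0.366000 km
  N5: √((-0.004·111.32)² + (0.005·73.2)²) = √(0.19827428 + 0.13395600) = 0.576394 km
  N6: √((0.002·111.32)² + (0.002·73.2)²) = √(0.04956857 + 0.02143296) = 0.266461 km
  N7: √((0.004·111.32)² + (0.003·73.2)²) = √(0.19827428 + 0.04822416) = 0.496486 km
  → nearest: N6 (0.266461 km)
Q5 at 48.889°N, 3.785°E:
  N3: √((-0.003·111.32)² + (-0.001·73.2)²) = √(0.11152928 + 0.00535824) = 0.341888 km
  N4: √((-0.004·111.32)² + (-0.002·73.2)²) = √(0.19827428 + 0.02143296) = 0.468729 km
  N5: √((-0.008·111.32)² + (-0.002·73.2)²) = √(0.79309711 + 0.02143296) = 0.902513 km
  N6: √((-0.002·111.32)² + (-0.005·73.2)²) = √(0.04956857 + 0.13395600) = 0.428398 km
  N7: √((0.000·111.32)² + (-0.004·73.2)²) = √(0.00000000 + 0.08573184) = 0.292800 km
  → nearest: N7 (0.292800 km)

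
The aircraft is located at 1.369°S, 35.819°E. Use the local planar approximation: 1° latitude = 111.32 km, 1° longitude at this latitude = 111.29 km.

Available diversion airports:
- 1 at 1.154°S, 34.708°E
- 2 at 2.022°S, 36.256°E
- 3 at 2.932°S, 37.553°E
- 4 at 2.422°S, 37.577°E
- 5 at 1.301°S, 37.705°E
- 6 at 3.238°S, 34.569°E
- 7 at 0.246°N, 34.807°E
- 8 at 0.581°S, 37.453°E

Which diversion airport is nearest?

2

Distances from 1.369°S, 35.819°E:
1: √((0.215·111.32)² + (-1.111·111.29)²) = √(572.82678 + 15287.63843) = 125.938 km
2: √((-0.653·111.32)² + (0.437·111.29)²) = √(5284.12105 + 2365.23969) = 87.461 km
3: √((-1.563·111.32)² + (1.734·111.29)²) = √(30273.61973 + 37240.06850) = 259.834 km
4: √((-1.053·111.32)² + (1.758·111.29)²) = √(13740.51902 + 38278.06947) = 228.076 km
5: √((0.068·111.32)² + (1.886·111.29)²) = √(57.30127 + 44055.04626) = 210.029 km
6: √((-1.869·111.32)² + (-1.250·111.29)²) = √(43287.74854 + 19352.28766) = 250.280 km
7: √((1.615·111.32)² + (-1.012·111.29)²) = √(32321.49561 + 12684.49875) = 212.146 km
8: √((0.788·111.32)² + (1.634·111.29)²) = √(7694.82647 + 33068.64419) = 201.900 km
Minimum: 2 at 87.461 km.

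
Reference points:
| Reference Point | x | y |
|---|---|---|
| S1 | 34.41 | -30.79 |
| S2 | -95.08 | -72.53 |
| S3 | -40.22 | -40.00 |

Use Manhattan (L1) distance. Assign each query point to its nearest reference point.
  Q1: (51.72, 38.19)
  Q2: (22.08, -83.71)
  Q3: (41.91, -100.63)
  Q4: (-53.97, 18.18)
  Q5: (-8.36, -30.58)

Q1→S1; Q2→S1; Q3→S1; Q4→S3; Q5→S3

Q1 at (51.72, 38.19):
  S1: 86.29
  S2: 257.52
  S3: 170.13
  → nearest: S1 (86.29)
Q2 at (22.08, -83.71):
  S1: 65.25
  S2: 128.34
  S3: 106.01
  → nearest: S1 (65.25)
Q3 at (41.91, -100.63):
  S1: 77.34
  S2: 165.09
  S3: 142.76
  → nearest: S1 (77.34)
Q4 at (-53.97, 18.18):
  S1: 137.35
  S2: 131.82
  S3: 71.93
  → nearest: S3 (71.93)
Q5 at (-8.36, -30.58):
  S1: 42.98
  S2: 128.67
  S3: 41.28
  → nearest: S3 (41.28)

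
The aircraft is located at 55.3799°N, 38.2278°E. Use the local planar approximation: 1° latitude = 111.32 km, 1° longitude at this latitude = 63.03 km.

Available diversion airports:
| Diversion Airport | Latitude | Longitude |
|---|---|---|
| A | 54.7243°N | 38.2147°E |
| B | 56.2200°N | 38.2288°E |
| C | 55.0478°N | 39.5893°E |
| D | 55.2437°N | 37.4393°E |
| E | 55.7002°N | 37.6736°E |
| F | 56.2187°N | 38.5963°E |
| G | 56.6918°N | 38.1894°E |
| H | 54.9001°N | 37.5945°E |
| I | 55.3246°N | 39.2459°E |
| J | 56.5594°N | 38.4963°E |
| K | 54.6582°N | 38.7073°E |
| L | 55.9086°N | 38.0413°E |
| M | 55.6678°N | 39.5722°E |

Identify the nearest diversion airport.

Distances from 55.3799°N, 38.2278°E:
A: √((-0.6556·111.32)² + (-0.0131·63.03)²) = √(5326.283578 + 0.681769) = 72.9861 km
B: √((0.8401·111.32)² + (0.0010·63.03)²) = √(8745.977681 + 0.003973) = 93.5200 km
C: √((-0.3321·111.32)² + (1.3615·63.03)²) = √(1366.734466 + 7364.273437) = 93.4399 km
D: √((-0.1362·111.32)² + (-0.7885·63.03)²) = √(229.879694 + 2470.006008) = 51.9604 km
E: √((0.3203·111.32)² + (-0.5542·63.03)²) = √(1271.335788 + 1220.190550) = 49.9152 km
F: √((0.8388·111.32)² + (0.3685·63.03)²) = √(8718.930963 + 539.472857) = 96.2206 km
G: √((1.3119·111.32)² + (-0.0384·63.03)²) = √(21327.888393 + 5.858104) = 146.0608 km
H: √((-0.4798·111.32)² + (-0.6333·63.03)²) = √(2852.770813 + 1593.358826) = 66.6793 km
I: √((-0.0553·111.32)² + (1.0181·63.03)²) = √(37.896287 + 4117.897091) = 64.4654 km
J: √((1.1795·111.32)² + (0.2685·63.03)²) = √(17240.199448 + 286.406714) = 132.3881 km
K: √((-0.7217·111.32)² + (0.4795·63.03)²) = √(6454.458398 + 913.422778) = 85.8364 km
L: √((0.5287·111.32)² + (-0.1865·63.03)²) = √(3463.897371 + 138.182258) = 60.0173 km
M: √((0.2879·111.32)² + (1.3444·63.03)²) = √(1027.140196 + 7180.449329) = 90.5957 km
Minimum: E at 49.9152 km.

E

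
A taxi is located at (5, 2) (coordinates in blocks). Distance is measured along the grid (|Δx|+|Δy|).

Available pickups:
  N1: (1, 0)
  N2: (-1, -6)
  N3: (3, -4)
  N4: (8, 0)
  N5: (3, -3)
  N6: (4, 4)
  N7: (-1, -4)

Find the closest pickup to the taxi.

Distances from (5, 2):
N1: 6 blocks
N2: 14 blocks
N3: 8 blocks
N4: 5 blocks
N5: 7 blocks
N6: 3 blocks
N7: 12 blocks
Minimum: N6 at 3 blocks.

N6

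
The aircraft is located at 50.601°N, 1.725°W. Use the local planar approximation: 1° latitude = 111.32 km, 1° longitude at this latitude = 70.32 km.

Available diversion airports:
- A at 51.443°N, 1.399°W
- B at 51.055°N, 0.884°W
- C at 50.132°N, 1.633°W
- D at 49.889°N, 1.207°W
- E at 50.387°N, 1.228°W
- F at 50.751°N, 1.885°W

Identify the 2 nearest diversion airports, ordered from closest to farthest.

Distances from 50.601°N, 1.725°W:
A: √((0.842·111.32)² + (0.326·70.32)²) = √(8785.58284 + 525.52445) = 96.494 km
B: √((0.454·111.32)² + (0.841·70.32)²) = √(2554.21882 + 3497.43551) = 77.792 km
C: √((-0.469·111.32)² + (0.092·70.32)²) = √(2725.78803 + 41.85365) = 52.608 km
D: √((-0.712·111.32)² + (0.518·70.32)²) = √(6282.12224 + 1326.83599) = 87.229 km
E: √((-0.214·111.32)² + (0.497·70.32)²) = √(567.51055 + 1221.43540) = 42.296 km
F: √((0.150·111.32)² + (-0.160·70.32)²) = √(278.82320 + 126.58950) = 20.135 km
Sorted: F (20.135 km) < E (42.296 km) < C (52.608 km) < B (77.792 km) < …

F, E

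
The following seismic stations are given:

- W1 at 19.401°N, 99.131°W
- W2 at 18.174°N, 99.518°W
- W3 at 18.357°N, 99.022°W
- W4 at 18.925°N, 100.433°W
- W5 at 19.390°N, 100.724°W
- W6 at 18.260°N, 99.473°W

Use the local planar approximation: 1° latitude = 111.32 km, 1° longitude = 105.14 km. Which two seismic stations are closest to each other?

Pairwise distances:
W1–W2: 142.521 km
W1–W3: 116.782 km
W1–W4: 146.790 km
W1–W5: 167.492 km
W1–W6: 132.008 km
W2–W3: 55.987 km
W2–W4: 127.453 km
W2–W5: 185.477 km
W2–W6: 10.679 km
W3–W4: 161.265 km
W3–W5: 212.711 km
W3–W6: 48.632 km
W4–W5: 60.130 km
W4–W6: 125.171 km
W5–W6: 181.999 km
Closest pair: W2–W6 at 10.679 km.

W2 and W6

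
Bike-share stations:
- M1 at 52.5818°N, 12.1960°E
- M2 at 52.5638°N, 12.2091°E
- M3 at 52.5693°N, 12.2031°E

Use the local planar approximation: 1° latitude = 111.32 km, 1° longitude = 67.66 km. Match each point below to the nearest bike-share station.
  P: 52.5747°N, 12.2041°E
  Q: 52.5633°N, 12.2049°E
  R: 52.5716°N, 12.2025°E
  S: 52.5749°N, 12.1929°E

P at 52.5747°N, 12.2041°E:
  M1: 0.9618 km
  M2: 1.2597 km
  M3: 0.6049 km
  → nearest: M3 (0.6049 km)
Q at 52.5633°N, 12.2049°E:
  M1: 2.1457 km
  M2: 0.2896 km
  M3: 0.6789 km
  → nearest: M2 (0.2896 km)
R at 52.5716°N, 12.2025°E:
  M1: 1.2177 km
  M2: 0.9764 km
  M3: 0.2592 km
  → nearest: M3 (0.2592 km)
S at 52.5749°N, 12.1929°E:
  M1: 0.7962 km
  M2: 1.6517 km
  M3: 0.9300 km
  → nearest: M1 (0.7962 km)

P→M3; Q→M2; R→M3; S→M1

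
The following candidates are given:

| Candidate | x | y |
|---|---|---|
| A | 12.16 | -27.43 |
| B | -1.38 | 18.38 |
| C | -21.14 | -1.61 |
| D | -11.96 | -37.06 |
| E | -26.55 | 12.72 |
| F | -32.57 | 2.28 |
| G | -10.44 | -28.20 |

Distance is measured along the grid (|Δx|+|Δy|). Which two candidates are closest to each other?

D and G

Pairwise distances:
A–B: 59.35
A–C: 59.12
A–D: 33.75
A–E: 78.86
A–F: 74.44
A–G: 23.37
B–C: 39.75
B–D: 66.02
B–E: 30.83
B–F: 47.29
B–G: 55.64
C–D: 44.63
C–E: 19.74
C–F: 15.32
C–G: 37.29
D–E: 64.37
D–F: 59.95
D–G: 10.38
E–F: 16.46
E–G: 57.03
F–G: 52.61
Closest pair: D–G at 10.38.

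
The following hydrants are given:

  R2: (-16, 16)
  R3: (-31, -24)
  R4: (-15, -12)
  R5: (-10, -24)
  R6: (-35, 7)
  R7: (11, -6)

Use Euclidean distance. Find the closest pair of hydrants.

Pairwise distances:
R4–R5: √((5)² + (-12)²) = √(25.0000 + 144.0000) = 13.00
R3–R4: √((16)² + (12)²) = √(256.0000 + 144.0000) = 20.00
R3–R5: √((21)² + (0)²) = √(441.0000 + 0.0000) = 21.00
R2–R6: √((-19)² + (-9)²) = √(361.0000 + 81.0000) = 21.02
R4–R7: √((26)² + (6)²) = √(676.0000 + 36.0000) = 26.68
R4–R6: √((-20)² + (19)²) = √(400.0000 + 361.0000) = 27.59
R5–R7: √((21)² + (18)²) = √(441.0000 + 324.0000) = 27.66
R2–R4: √((1)² + (-28)²) = √(1.0000 + 784.0000) = 28.02
R3–R6: √((-4)² + (31)²) = √(16.0000 + 961.0000) = 31.26
R2–R7: √((27)² + (-22)²) = √(729.0000 + 484.0000) = 34.83
R5–R6: √((-25)² + (31)²) = √(625.0000 + 961.0000) = 39.82
R2–R5: √((6)² + (-40)²) = √(36.0000 + 1600.0000) = 40.45
R2–R3: √((-15)² + (-40)²) = √(225.0000 + 1600.0000) = 42.72
R3–R7: √((42)² + (18)²) = √(1764.0000 + 324.0000) = 45.69
R6–R7: √((46)² + (-13)²) = √(2116.0000 + 169.0000) = 47.80
Closest pair: R4–R5 at 13.00.

R4 and R5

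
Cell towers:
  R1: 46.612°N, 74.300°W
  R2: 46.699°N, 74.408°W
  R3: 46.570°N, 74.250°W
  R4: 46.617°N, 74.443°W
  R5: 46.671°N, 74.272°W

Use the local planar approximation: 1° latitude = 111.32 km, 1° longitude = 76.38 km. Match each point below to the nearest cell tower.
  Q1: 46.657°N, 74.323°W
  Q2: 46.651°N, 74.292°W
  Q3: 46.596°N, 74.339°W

Q1→R5; Q2→R5; Q3→R1

Q1 at 46.657°N, 74.323°W:
  R1: √((-0.045·111.32)² + (0.023·76.38)²) = √(25.09409 + 3.08614) = 5.309 km
  R2: √((0.042·111.32)² + (-0.085·76.38)²) = √(21.85974 + 42.14996) = 8.001 km
  R3: √((-0.087·111.32)² + (0.073·76.38)²) = √(93.79613 + 31.08888) = 11.175 km
  R4: √((-0.040·111.32)² + (-0.120·76.38)²) = √(19.82743 + 84.00822) = 10.190 km
  R5: √((0.014·111.32)² + (0.051·76.38)²) = √(2.42886 + 15.17399) = 4.196 km
  → nearest: R5 (4.196 km)
Q2 at 46.651°N, 74.292°W:
  R1: √((-0.039·111.32)² + (-0.008·76.38)²) = √(18.84845 + 0.37337) = 4.384 km
  R2: √((0.048·111.32)² + (-0.116·76.38)²) = √(28.55150 + 78.50102) = 10.347 km
  R3: √((-0.081·111.32)² + (0.042·76.38)²) = √(81.30485 + 10.29101) = 9.571 km
  R4: √((-0.034·111.32)² + (-0.151·76.38)²) = √(14.32532 + 133.01885) = 12.139 km
  R5: √((0.020·111.32)² + (0.020·76.38)²) = √(4.95686 + 2.33356) = 2.700 km
  → nearest: R5 (2.700 km)
Q3 at 46.596°N, 74.339°W:
  R1: √((0.016·111.32)² + (0.039·76.38)²) = √(3.17239 + 8.87337) = 3.471 km
  R2: √((0.103·111.32)² + (-0.069·76.38)²) = √(131.46824 + 27.77522) = 12.619 km
  R3: √((-0.026·111.32)² + (0.089·76.38)²) = √(8.37709 + 46.21036) = 7.388 km
  R4: √((0.021·111.32)² + (-0.104·76.38)²) = √(5.46493 + 63.09951) = 8.280 km
  R5: √((0.075·111.32)² + (0.067·76.38)²) = √(69.70580 + 26.18840) = 9.793 km
  → nearest: R1 (3.471 km)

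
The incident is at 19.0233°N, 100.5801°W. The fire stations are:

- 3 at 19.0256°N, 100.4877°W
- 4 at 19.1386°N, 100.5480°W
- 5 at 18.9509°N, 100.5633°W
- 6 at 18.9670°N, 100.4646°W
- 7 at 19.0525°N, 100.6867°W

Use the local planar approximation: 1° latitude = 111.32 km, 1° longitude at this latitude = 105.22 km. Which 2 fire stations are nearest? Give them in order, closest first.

Distances from 19.0233°N, 100.5801°W:
3: 9.7257 km
4: 13.2722 km
5: 8.2511 km
6: 13.6738 km
7: 11.6780 km
Sorted: 5 (8.2511 km) < 3 (9.7257 km) < 7 (11.6780 km) < 4 (13.2722 km) < …

5, 3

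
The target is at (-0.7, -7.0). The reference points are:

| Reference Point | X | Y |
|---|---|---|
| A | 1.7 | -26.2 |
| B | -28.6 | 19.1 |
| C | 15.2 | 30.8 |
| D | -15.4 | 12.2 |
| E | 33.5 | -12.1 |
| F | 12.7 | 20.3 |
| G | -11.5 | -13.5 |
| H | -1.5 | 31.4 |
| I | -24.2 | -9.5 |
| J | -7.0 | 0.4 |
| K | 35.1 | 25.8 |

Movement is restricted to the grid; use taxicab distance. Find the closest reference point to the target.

J

Distances from (-0.7, -7.0):
A: 21.6
B: 54.0
C: 53.7
D: 33.9
E: 39.3
F: 40.7
G: 17.3
H: 39.2
I: 26.0
J: 13.7
K: 68.6
Minimum: J at 13.7.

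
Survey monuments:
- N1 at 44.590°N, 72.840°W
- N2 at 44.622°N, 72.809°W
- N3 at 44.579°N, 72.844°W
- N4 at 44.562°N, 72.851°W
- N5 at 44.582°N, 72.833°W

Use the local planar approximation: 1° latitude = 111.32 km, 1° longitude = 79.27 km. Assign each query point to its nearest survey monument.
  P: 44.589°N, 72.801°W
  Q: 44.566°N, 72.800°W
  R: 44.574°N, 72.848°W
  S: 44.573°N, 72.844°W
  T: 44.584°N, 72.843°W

P→N5; Q→N5; R→N3; S→N3; T→N3

P at 44.589°N, 72.801°W:
  N1: √((0.001·111.32)² + (-0.039·79.27)²) = √(0.01239 + 9.55756) = 3.094 km
  N2: √((0.033·111.32)² + (-0.008·79.27)²) = √(13.49504 + 0.40216) = 3.728 km
  N3: √((-0.010·111.32)² + (-0.043·79.27)²) = √(1.23921 + 11.61862) = 3.586 km
  N4: √((-0.027·111.32)² + (-0.050·79.27)²) = √(9.03387 + 15.70933) = 4.974 km
  N5: √((-0.007·111.32)² + (-0.032·79.27)²) = √(0.60721 + 6.43454) = 2.654 km
  → nearest: N5 (2.654 km)
Q at 44.566°N, 72.800°W:
  N1: √((0.024·111.32)² + (-0.040·79.27)²) = √(7.13787 + 10.05397) = 4.146 km
  N2: √((0.056·111.32)² + (-0.009·79.27)²) = √(38.86176 + 0.50898) = 6.275 km
  N3: √((0.013·111.32)² + (-0.044·79.27)²) = √(2.09427 + 12.16531) = 3.776 km
  N4: √((-0.004·111.32)² + (-0.051·79.27)²) = √(0.19827 + 16.34399) = 4.067 km
  N5: √((0.016·111.32)² + (-0.033·79.27)²) = √(3.17239 + 6.84299) = 3.165 km
  → nearest: N5 (3.165 km)
R at 44.574°N, 72.848°W:
  N1: √((0.016·111.32)² + (0.008·79.27)²) = √(3.17239 + 0.40216) = 1.891 km
  N2: √((0.048·111.32)² + (0.039·79.27)²) = √(28.55150 + 9.55756) = 6.173 km
  N3: √((0.005·111.32)² + (0.004·79.27)²) = √(0.30980 + 0.10054) = 0.641 km
  N4: √((-0.012·111.32)² + (-0.003·79.27)²) = √(1.78447 + 0.05655) = 1.357 km
  N5: √((0.008·111.32)² + (0.015·79.27)²) = √(0.79310 + 1.41384) = 1.486 km
  → nearest: N3 (0.641 km)
S at 44.573°N, 72.844°W:
  N1: √((0.017·111.32)² + (0.004·79.27)²) = √(3.58133 + 0.10054) = 1.919 km
  N2: √((0.049·111.32)² + (0.035·79.27)²) = √(29.75353 + 7.69757) = 6.120 km
  N3: √((0.006·111.32)² + (0.000·79.27)²) = √(0.44612 + 0.00000) = 0.668 km
  N4: √((-0.011·111.32)² + (-0.007·79.27)²) = √(1.49945 + 0.30790) = 1.344 km
  N5: √((0.009·111.32)² + (0.011·79.27)²) = √(1.00376 + 0.76033) = 1.328 km
  → nearest: N3 (0.668 km)
T at 44.584°N, 72.843°W:
  N1: √((0.006·111.32)² + (0.003·79.27)²) = √(0.44612 + 0.05655) = 0.709 km
  N2: √((0.038·111.32)² + (0.034·79.27)²) = √(17.89425 + 7.26400) = 5.016 km
  N3: √((-0.005·111.32)² + (-0.001·79.27)²) = √(0.30980 + 0.00628) = 0.562 km
  N4: √((-0.022·111.32)² + (-0.008·79.27)²) = √(5.99780 + 0.40216) = 2.530 km
  N5: √((-0.002·111.32)² + (0.010·79.27)²) = √(0.04957 + 0.62837) = 0.823 km
  → nearest: N3 (0.562 km)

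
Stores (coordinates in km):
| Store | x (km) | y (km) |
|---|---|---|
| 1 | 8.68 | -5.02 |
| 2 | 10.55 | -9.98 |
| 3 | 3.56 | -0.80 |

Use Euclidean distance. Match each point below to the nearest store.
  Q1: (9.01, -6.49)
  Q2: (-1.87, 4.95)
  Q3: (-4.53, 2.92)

Q1 at (9.01, -6.49):
  1: √((-0.33)² + (1.47)²) = √(0.1089 + 2.1609) = 1.51 km
  2: √((1.54)² + (-3.49)²) = √(2.3716 + 12.1801) = 3.81 km
  3: √((-5.45)² + (5.69)²) = √(29.7025 + 32.3761) = 7.88 km
  → nearest: 1 (1.51 km)
Q2 at (-1.87, 4.95):
  1: √((10.55)² + (-9.97)²) = √(111.3025 + 99.4009) = 14.52 km
  2: √((12.42)² + (-14.93)²) = √(154.2564 + 222.9049) = 19.42 km
  3: √((5.43)² + (-5.75)²) = √(29.4849 + 33.0625) = 7.91 km
  → nearest: 3 (7.91 km)
Q3 at (-4.53, 2.92):
  1: √((13.21)² + (-7.94)²) = √(174.5041 + 63.0436) = 15.41 km
  2: √((15.08)² + (-12.90)²) = √(227.4064 + 166.4100) = 19.84 km
  3: √((8.09)² + (-3.72)²) = √(65.4481 + 13.8384) = 8.90 km
  → nearest: 3 (8.90 km)

Q1→1; Q2→3; Q3→3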